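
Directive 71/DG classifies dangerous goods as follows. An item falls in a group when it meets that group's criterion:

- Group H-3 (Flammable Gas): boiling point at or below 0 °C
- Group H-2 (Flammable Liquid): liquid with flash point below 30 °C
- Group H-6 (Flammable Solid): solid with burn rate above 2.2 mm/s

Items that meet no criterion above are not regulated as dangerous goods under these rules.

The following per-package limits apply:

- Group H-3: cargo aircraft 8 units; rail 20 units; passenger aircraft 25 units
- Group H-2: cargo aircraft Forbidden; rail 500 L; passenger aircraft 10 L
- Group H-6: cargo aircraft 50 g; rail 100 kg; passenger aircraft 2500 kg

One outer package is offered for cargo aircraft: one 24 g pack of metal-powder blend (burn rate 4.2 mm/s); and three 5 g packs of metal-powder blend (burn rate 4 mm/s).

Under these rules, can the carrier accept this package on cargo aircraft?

With burn rate 4.2 mm/s (> 2.2 mm/s), the metal-powder blend falls in Group H-6.
With burn rate 4 mm/s (> 2.2 mm/s), the metal-powder blend falls in Group H-6.
Group H-6 net quantity: 24 g + (three 5 g packs = 15 g) = 39 g.
39 g is within the cargo aircraft limit of 50 g for Group H-6.

Yes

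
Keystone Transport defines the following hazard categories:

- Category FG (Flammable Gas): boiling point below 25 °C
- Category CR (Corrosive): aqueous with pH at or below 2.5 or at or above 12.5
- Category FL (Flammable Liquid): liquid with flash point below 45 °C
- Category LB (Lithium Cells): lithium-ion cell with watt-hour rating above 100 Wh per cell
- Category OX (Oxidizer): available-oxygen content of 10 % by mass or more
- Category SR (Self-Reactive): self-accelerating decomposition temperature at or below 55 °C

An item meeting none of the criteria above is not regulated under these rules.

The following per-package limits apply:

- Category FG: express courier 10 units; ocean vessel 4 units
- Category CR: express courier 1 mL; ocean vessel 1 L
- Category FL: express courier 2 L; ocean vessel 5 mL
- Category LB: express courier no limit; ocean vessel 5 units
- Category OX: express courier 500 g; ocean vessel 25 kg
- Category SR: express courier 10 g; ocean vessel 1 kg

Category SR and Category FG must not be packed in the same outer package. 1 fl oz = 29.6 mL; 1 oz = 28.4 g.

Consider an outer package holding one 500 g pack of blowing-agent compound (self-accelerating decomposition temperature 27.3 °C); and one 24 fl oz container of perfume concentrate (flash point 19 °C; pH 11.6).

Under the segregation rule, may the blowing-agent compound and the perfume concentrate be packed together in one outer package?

With self-accelerating decomposition temperature 27.3 °C (≤ 55 °C), the blowing-agent compound falls in Category SR.
The perfume concentrate has flash point 19 °C, which is < 45 °C, so it is Category FL (Flammable Liquid).
No segregation rule bars Category SR with Category FL.

Yes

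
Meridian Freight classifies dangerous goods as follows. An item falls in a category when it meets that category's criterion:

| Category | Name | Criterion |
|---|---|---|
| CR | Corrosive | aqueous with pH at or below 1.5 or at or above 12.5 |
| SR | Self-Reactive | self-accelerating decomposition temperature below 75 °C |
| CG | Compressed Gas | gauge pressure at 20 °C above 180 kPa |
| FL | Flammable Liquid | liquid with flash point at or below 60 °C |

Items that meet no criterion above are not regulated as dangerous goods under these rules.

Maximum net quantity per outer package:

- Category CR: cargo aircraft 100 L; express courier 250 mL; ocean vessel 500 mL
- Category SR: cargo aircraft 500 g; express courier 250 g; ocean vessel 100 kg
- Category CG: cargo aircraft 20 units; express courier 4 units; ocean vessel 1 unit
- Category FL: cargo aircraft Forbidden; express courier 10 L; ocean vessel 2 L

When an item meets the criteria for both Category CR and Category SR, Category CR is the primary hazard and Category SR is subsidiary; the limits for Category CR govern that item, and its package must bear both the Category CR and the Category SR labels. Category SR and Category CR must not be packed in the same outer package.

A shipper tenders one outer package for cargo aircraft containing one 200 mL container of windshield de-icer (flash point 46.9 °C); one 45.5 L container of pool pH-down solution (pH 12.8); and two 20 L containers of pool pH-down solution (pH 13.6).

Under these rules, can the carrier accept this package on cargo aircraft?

No

With flash point 46.9 °C (≤ 60 °C), the windshield de-icer falls in Category FL.
pH 12.8 meets the Category CR criterion (Corrosive), so the pool pH-down solution is Category CR.
Pool pH-down solution: pH 13.6 ≥ 12.5 → Category CR (Corrosive).
Category CR net quantity: 45.5 L + (two 20 L containers = 40 L) = 85.5 L.
That is within the Category CR cargo aircraft limit of 100 L.
Category FL quantity: 200 mL.
Category FL is Forbidden by cargo aircraft.
The segregation rule (Category SR with Category CR) does not apply to Category CR with Category FL.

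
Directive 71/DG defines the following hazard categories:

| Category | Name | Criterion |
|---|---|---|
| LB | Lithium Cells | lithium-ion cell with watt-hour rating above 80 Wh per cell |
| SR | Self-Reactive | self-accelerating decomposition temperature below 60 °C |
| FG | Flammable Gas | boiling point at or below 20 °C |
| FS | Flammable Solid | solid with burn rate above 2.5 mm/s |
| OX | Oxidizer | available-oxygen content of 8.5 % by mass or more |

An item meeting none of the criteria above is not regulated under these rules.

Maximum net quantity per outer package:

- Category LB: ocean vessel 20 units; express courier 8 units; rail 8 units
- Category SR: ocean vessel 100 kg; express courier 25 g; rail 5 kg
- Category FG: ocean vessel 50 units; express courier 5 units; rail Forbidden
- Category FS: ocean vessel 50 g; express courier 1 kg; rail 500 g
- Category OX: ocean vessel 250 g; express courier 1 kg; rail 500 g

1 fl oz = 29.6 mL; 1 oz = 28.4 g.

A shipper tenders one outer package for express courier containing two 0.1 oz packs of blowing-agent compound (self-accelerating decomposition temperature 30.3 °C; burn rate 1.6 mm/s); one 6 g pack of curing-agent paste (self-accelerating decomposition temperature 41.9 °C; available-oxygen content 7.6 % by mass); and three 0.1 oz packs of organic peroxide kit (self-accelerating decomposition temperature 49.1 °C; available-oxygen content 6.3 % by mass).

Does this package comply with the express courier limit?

Yes

The blowing-agent compound has self-accelerating decomposition temperature 30.3 °C, which is < 60 °C, so it is Category SR (Self-Reactive).
Self-accelerating decomposition temperature 41.9 °C meets the Category SR criterion (Self-Reactive), so the curing-agent paste is Category SR.
Self-accelerating decomposition temperature 49.1 °C meets the Category SR criterion (Self-Reactive), so the organic peroxide kit is Category SR.
Category SR net quantity: (two 0.1 oz packs = 5.68 g) + 6 g + (three 0.1 oz packs = 8.52 g) = 20.2 g.
That is within the Category SR express courier limit of 25 g.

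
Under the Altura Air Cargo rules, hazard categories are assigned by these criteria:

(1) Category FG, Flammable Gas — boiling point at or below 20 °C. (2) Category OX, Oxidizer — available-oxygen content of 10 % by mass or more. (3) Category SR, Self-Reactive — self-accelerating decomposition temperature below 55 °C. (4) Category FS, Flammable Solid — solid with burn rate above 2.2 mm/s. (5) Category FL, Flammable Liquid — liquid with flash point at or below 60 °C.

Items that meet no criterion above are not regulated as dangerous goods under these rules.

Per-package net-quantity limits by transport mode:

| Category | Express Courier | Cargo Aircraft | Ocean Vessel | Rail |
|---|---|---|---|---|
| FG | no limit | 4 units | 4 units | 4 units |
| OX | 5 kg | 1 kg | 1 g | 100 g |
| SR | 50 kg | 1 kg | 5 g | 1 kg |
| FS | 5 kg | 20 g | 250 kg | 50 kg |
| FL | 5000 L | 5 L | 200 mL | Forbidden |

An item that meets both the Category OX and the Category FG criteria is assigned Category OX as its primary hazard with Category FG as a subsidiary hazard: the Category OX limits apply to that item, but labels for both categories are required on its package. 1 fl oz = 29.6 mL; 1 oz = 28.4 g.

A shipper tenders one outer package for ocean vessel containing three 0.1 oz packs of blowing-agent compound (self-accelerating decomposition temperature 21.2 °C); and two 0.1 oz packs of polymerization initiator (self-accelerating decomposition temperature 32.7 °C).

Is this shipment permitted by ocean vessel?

No

The blowing-agent compound has self-accelerating decomposition temperature 21.2 °C, which is < 55 °C, so it is Category SR (Self-Reactive).
The polymerization initiator has self-accelerating decomposition temperature 32.7 °C, which is < 55 °C, so it is Category SR (Self-Reactive).
Total Category SR: (three 0.1 oz packs = 8.52 g) + (two 0.1 oz packs = 5.68 g) = 14.2 g.
That exceeds the Category SR ocean vessel limit of 5 g.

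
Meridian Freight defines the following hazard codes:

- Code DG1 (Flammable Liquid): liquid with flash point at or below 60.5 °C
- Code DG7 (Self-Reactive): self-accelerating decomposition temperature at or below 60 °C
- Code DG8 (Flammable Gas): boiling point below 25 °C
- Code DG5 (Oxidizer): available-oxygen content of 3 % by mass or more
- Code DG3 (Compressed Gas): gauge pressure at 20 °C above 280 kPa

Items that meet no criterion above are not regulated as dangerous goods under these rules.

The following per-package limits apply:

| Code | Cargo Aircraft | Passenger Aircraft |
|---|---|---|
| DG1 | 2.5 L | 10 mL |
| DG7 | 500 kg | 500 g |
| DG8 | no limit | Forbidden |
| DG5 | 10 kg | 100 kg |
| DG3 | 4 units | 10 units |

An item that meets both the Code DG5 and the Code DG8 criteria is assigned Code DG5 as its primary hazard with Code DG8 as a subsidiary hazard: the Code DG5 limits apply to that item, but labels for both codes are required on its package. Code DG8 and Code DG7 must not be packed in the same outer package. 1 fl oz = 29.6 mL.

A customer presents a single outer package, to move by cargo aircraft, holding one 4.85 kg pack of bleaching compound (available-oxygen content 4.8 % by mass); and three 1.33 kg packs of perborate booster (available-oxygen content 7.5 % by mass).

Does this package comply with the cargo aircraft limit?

Yes

Available-oxygen content 4.8 % by mass meets the Code DG5 criterion (Oxidizer), so the bleaching compound is Code DG5.
Available-oxygen content 7.5 % by mass meets the Code DG5 criterion (Oxidizer), so the perborate booster is Code DG5.
Total Code DG5: 4.85 kg + (three 1.33 kg packs = 3.99 kg) = 8.84 kg.
That is within the Code DG5 cargo aircraft limit of 10 kg.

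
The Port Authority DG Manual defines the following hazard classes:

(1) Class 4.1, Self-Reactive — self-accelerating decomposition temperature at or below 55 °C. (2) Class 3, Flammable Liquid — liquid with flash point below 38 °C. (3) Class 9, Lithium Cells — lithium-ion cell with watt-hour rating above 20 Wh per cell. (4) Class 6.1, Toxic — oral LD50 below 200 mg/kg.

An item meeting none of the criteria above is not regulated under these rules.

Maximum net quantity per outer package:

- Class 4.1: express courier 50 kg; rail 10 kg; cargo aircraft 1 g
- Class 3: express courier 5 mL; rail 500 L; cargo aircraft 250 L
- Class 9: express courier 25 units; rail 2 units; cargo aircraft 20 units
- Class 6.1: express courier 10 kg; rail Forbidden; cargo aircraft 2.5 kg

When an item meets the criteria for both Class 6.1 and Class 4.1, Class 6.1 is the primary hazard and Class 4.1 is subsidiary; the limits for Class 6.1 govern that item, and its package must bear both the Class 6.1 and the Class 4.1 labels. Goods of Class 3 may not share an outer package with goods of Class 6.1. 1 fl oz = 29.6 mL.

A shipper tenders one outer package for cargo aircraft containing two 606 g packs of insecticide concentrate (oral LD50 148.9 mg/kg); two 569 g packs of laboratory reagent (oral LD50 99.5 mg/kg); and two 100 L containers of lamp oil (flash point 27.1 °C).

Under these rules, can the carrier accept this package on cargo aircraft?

No

With oral LD50 148.9 mg/kg (< 200 mg/kg), the insecticide concentrate falls in Class 6.1.
With oral LD50 99.5 mg/kg (< 200 mg/kg), the laboratory reagent falls in Class 6.1.
With flash point 27.1 °C (< 38 °C), the lamp oil falls in Class 3.
Class 3 quantity: two 100 L containers = 200 L.
That is within the Class 3 cargo aircraft limit of 250 L.
Class 6.1 net quantity: (two 606 g packs = 1.212 kg) + (two 569 g packs = 1.138 kg) = 2.35 kg.
2.35 kg ≤ 2.5 kg (cargo aircraft limit, Class 6.1) — within limit.
Class 3 and Class 6.1 may not share an outer package.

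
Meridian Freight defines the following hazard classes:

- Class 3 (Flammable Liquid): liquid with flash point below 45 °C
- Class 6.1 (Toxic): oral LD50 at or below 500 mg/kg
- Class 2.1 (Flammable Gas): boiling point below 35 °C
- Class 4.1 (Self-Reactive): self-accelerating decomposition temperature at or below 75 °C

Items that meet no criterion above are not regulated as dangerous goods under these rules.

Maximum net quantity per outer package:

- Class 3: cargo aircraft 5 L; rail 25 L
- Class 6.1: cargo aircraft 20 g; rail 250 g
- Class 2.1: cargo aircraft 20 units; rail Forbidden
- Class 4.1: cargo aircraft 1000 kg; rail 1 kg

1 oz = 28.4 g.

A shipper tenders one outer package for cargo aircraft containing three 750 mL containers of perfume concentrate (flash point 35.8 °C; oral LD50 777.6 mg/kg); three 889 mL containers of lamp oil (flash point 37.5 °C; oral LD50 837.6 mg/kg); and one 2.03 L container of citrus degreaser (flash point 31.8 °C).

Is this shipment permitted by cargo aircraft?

The perfume concentrate has flash point 35.8 °C, which is < 45 °C, so it is Class 3 (Flammable Liquid).
Lamp oil: flash point 37.5 °C < 45 °C → Class 3 (Flammable Liquid).
With flash point 31.8 °C (< 45 °C), the citrus degreaser falls in Class 3.
Class 3 net quantity: (three 750 mL containers = 2.25 L) + (three 889 mL containers = 2.667 L) + 2.03 L = 6.947 L.
That exceeds the Class 3 cargo aircraft limit of 5 L.

No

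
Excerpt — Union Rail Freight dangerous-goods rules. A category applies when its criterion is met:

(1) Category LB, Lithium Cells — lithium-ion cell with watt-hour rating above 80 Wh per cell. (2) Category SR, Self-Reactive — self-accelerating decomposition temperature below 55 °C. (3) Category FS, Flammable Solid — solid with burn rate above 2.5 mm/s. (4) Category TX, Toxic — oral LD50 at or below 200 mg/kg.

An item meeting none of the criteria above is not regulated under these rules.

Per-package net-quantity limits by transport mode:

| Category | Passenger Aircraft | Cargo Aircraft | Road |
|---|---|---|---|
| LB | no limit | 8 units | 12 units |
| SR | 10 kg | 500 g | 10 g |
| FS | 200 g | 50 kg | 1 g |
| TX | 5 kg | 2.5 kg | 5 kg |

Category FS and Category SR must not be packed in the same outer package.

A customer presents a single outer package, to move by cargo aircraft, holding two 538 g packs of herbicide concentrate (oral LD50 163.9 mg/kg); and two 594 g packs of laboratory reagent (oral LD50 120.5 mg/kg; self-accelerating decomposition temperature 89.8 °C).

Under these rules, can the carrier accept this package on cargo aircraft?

Yes

Oral LD50 163.9 mg/kg meets the Category TX criterion (Toxic), so the herbicide concentrate is Category TX.
Oral LD50 120.5 mg/kg meets the Category TX criterion (Toxic), so the laboratory reagent is Category TX.
Total Category TX: (two 538 g packs = 1.076 kg) + (two 594 g packs = 1.188 kg) = 2.264 kg.
2.264 kg ≤ 2.5 kg (cargo aircraft limit, Category TX) — within limit.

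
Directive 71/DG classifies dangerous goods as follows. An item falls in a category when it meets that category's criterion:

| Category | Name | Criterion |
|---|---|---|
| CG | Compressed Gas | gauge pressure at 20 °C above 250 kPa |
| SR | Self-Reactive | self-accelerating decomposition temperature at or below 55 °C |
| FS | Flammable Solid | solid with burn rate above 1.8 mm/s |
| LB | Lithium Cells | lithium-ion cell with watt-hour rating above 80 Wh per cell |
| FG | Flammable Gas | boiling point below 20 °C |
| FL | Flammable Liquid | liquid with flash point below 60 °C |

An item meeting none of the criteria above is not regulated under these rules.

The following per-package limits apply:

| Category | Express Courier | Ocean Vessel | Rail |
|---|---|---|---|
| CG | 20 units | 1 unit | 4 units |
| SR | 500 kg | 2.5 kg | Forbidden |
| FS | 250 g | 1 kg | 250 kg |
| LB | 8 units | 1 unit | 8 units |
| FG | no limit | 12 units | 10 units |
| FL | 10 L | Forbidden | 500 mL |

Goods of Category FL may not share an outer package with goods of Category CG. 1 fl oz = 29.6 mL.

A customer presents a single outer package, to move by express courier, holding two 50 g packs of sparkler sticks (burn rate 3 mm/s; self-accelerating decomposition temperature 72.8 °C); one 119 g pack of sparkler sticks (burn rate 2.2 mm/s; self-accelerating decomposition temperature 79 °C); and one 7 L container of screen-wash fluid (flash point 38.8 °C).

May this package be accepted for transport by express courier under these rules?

Yes

Burn rate 3 mm/s meets the Category FS criterion (Flammable Solid), so the sparkler sticks are Category FS.
Burn rate 2.2 mm/s meets the Category FS criterion (Flammable Solid), so the sparkler sticks are Category FS.
The screen-wash fluid has flash point 38.8 °C, which is < 60 °C, so it is Category FL (Flammable Liquid).
Category FL quantity: 7 L.
7 L is within the express courier limit of 10 L for Category FL.
Category FS net quantity: (two 50 g packs = 100 g) + 119 g = 219 g.
219 g is within the express courier limit of 250 g for Category FS.
The segregation rule (Category FL with Category CG) does not apply to Category FL with Category FS.
Every hazard category is within its express courier limit and no segregation rule is violated.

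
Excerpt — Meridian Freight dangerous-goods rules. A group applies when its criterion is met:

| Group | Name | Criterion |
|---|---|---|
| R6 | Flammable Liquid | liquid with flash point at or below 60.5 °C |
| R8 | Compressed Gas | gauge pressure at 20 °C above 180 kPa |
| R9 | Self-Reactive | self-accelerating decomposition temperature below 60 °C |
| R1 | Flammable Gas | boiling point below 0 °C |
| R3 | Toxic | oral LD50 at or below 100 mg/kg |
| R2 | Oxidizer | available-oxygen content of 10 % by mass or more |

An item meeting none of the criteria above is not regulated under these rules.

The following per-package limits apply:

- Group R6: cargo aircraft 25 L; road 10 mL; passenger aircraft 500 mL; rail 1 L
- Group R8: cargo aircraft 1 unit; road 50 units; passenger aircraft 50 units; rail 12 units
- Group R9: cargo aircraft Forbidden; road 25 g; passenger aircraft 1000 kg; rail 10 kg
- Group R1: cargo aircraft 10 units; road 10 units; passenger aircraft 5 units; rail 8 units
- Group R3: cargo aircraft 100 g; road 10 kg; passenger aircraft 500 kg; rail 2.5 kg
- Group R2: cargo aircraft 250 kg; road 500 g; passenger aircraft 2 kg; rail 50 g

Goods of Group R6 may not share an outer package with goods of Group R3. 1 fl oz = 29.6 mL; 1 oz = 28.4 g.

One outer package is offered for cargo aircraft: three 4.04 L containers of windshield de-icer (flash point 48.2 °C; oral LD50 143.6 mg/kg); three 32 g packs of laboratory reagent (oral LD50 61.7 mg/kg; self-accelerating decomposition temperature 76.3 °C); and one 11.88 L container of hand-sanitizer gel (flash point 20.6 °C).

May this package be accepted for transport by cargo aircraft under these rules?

The windshield de-icer has flash point 48.2 °C, which is ≤ 60.5 °C, so it is Group R6 (Flammable Liquid).
The laboratory reagent has oral LD50 61.7 mg/kg, which is ≤ 100 mg/kg, so it is Group R3 (Toxic).
With flash point 20.6 °C (≤ 60.5 °C), the hand-sanitizer gel falls in Group R6.
Group R6 net quantity: (three 4.04 L containers = 12.12 L) + 11.88 L = 24 L.
24 L ≤ 25 L (cargo aircraft limit, Group R6) — within limit.
Group R3 quantity: three 32 g packs = 96 g.
That is within the Group R3 cargo aircraft limit of 100 g.
Group R6 and Group R3 may not share an outer package.

No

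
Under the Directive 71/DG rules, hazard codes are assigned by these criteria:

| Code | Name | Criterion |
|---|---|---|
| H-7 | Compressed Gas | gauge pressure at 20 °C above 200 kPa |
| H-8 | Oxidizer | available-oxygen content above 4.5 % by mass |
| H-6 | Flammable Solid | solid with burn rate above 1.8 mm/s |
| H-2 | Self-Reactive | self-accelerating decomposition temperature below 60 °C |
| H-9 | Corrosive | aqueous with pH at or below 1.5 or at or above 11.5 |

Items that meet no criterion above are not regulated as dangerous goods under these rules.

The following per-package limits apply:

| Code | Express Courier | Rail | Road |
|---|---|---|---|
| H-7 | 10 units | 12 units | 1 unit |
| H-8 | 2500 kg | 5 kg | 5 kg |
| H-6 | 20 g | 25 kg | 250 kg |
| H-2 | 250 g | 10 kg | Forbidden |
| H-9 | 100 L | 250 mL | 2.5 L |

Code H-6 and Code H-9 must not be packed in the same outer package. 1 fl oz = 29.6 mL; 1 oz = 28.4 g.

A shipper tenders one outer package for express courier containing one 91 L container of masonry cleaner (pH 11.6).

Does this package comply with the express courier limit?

The masonry cleaner has pH 11.6, which is ≥ 11.5, so it is Code H-9 (Corrosive).
Code H-9 quantity: 91 L.
91 L ≤ 100 L (express courier limit, Code H-9) — within limit.

Yes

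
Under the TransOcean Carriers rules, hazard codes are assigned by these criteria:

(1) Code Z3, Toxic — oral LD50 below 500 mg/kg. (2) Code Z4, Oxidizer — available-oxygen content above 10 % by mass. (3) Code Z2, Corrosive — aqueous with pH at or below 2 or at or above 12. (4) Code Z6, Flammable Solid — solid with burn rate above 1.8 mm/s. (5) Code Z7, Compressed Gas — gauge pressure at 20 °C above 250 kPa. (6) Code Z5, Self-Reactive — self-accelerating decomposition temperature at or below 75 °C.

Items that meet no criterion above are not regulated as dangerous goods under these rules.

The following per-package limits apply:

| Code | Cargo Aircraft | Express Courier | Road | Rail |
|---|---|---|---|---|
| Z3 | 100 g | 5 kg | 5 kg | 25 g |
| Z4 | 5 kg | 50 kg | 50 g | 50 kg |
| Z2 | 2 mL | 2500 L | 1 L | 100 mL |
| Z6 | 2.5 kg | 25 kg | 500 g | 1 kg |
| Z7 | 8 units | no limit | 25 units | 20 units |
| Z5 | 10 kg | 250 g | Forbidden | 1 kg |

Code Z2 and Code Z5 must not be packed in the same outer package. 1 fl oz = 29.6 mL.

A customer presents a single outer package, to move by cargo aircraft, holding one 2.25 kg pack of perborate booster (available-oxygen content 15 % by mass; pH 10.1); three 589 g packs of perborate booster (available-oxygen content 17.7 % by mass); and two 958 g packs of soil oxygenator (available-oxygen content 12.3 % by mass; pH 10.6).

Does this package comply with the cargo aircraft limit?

No

With available-oxygen content 15 % by mass (> 10 % by mass), the perborate booster falls in Code Z4.
The perborate booster has available-oxygen content 17.7 % by mass, which is > 10 % by mass, so it is Code Z4 (Oxidizer).
The soil oxygenator has available-oxygen content 12.3 % by mass, which is > 10 % by mass, so it is Code Z4 (Oxidizer).
Total Code Z4: 2.25 kg + (three 589 g packs = 1.767 kg) + (two 958 g packs = 1.916 kg) = 5.933 kg.
5.933 kg > 5 kg (cargo aircraft limit, Code Z4) — over the limit.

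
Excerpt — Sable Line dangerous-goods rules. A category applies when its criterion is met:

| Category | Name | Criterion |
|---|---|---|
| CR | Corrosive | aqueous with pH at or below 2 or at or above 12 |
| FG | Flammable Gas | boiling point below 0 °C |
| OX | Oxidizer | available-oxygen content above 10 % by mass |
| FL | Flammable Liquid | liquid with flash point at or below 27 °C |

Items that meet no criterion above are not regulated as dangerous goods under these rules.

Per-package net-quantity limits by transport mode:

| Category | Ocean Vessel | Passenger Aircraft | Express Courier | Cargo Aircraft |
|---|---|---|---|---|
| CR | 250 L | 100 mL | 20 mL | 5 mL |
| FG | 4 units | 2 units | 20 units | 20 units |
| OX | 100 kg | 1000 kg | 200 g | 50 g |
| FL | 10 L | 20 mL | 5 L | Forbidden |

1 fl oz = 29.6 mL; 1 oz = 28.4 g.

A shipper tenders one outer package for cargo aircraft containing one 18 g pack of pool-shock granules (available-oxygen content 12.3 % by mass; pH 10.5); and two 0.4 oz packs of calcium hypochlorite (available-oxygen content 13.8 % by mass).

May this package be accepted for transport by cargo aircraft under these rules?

Yes

The pool-shock granules have available-oxygen content 12.3 % by mass, which is > 10 % by mass, so they are Category OX (Oxidizer).
Calcium hypochlorite: available-oxygen content 13.8 % by mass > 10 % by mass → Category OX (Oxidizer).
Total Category OX: 18 g + (two 0.4 oz packs = 22.72 g) = 40.72 g.
40.72 g ≤ 50 g (cargo aircraft limit, Category OX) — within limit.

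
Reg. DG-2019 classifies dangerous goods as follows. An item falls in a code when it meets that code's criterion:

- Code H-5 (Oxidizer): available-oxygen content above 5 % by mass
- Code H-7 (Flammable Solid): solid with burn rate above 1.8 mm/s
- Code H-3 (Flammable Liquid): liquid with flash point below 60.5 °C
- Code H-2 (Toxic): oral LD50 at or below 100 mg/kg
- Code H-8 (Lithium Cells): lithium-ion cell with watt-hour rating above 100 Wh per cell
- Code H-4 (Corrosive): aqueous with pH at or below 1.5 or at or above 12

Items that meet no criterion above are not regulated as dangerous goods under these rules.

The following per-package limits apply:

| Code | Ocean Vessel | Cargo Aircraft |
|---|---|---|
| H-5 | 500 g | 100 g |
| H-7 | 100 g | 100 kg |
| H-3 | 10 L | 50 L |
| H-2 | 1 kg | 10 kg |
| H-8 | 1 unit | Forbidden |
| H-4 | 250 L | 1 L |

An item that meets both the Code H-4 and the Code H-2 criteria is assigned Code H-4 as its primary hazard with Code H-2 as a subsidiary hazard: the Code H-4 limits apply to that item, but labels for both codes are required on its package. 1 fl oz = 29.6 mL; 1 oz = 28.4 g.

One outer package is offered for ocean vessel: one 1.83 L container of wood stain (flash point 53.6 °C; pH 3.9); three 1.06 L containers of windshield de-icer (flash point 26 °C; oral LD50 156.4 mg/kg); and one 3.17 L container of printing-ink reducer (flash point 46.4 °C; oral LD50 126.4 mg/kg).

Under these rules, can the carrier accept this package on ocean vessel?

Yes

With flash point 53.6 °C (< 60.5 °C), the wood stain falls in Code H-3.
With flash point 26 °C (< 60.5 °C), the windshield de-icer falls in Code H-3.
Printing-ink reducer: flash point 46.4 °C < 60.5 °C → Code H-3 (Flammable Liquid).
Total Code H-3: 1.83 L + (three 1.06 L containers = 3.18 L) + 3.17 L = 8.18 L.
That is within the Code H-3 ocean vessel limit of 10 L.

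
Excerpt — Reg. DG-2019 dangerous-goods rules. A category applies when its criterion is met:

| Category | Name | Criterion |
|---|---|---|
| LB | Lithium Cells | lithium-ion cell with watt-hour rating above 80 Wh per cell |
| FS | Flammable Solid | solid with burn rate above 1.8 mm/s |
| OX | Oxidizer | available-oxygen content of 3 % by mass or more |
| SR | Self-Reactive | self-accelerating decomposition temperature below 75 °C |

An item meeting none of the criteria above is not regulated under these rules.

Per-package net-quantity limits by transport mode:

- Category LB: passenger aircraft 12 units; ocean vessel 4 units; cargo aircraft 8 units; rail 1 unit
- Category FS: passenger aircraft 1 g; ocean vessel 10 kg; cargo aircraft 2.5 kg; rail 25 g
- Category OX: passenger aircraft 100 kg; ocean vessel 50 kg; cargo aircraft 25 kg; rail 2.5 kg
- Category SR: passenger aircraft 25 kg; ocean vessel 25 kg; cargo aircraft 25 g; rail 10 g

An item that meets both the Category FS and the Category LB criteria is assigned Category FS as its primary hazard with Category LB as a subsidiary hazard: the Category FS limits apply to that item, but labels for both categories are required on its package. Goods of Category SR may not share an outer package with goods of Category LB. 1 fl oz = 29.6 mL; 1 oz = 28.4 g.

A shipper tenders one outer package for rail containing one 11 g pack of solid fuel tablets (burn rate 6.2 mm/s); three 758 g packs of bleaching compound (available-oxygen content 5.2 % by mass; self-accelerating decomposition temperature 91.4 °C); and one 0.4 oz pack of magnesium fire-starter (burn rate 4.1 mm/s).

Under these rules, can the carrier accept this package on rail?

Yes

The solid fuel tablets have burn rate 6.2 mm/s, which is > 1.8 mm/s, so they are Category FS (Flammable Solid).
Available-oxygen content 5.2 % by mass meets the Category OX criterion (Oxidizer), so the bleaching compound is Category OX.
Burn rate 4.1 mm/s meets the Category FS criterion (Flammable Solid), so the magnesium fire-starter is Category FS.
Total Category FS: 11 g + (one 0.4 oz pack = 11.36 g) = 22.36 g.
22.36 g is within the rail limit of 25 g for Category FS.
Category OX quantity: three 758 g packs = 2.274 kg.
That is within the Category OX rail limit of 2.5 kg.
The segregation rule (Category SR with Category LB) does not apply to Category FS with Category OX.
Every hazard category is within its rail limit and no segregation rule is violated.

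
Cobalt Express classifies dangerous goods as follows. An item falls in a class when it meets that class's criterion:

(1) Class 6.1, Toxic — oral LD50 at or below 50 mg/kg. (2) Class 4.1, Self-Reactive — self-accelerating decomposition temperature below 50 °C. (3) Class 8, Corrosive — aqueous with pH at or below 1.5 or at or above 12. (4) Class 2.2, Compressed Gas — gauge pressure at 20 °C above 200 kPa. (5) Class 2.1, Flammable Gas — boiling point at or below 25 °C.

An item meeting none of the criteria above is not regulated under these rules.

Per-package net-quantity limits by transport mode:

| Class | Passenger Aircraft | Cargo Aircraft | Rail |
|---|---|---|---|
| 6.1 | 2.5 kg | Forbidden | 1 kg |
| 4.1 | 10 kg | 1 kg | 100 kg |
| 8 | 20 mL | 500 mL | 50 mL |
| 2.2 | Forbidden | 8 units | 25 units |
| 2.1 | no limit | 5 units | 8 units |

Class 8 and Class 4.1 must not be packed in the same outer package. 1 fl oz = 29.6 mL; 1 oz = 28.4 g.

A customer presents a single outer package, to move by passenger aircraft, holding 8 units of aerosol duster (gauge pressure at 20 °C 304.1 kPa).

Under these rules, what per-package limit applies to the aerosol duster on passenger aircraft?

Forbidden

With gauge pressure at 20 °C 304.1 kPa (> 200 kPa), the aerosol duster falls in Class 2.2.
The passenger aircraft limit for Class 2.2 is Forbidden.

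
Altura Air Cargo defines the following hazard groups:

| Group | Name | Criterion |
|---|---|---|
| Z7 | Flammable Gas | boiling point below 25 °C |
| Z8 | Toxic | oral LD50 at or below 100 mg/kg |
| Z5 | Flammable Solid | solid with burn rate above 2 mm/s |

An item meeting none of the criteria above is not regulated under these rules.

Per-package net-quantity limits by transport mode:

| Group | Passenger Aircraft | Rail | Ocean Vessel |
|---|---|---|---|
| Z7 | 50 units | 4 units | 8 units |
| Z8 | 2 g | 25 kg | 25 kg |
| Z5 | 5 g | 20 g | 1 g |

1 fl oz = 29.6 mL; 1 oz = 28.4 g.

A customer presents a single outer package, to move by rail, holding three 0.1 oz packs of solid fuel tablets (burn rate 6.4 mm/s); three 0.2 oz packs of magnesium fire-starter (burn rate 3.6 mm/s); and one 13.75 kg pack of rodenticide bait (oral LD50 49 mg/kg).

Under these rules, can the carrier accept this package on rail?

The solid fuel tablets have burn rate 6.4 mm/s, which is > 2 mm/s, so they are Group Z5 (Flammable Solid).
The magnesium fire-starter has burn rate 3.6 mm/s, which is > 2 mm/s, so it is Group Z5 (Flammable Solid).
Oral LD50 49 mg/kg meets the Group Z8 criterion (Toxic), so the rodenticide bait is Group Z8.
Group Z5 net quantity: (three 0.1 oz packs = 8.52 g) + (three 0.2 oz packs = 17.04 g) = 25.56 g.
25.56 g > 20 g (rail limit, Group Z5) — over the limit.
Group Z8 quantity: 13.75 kg.
That is within the Group Z8 rail limit of 25 kg.

No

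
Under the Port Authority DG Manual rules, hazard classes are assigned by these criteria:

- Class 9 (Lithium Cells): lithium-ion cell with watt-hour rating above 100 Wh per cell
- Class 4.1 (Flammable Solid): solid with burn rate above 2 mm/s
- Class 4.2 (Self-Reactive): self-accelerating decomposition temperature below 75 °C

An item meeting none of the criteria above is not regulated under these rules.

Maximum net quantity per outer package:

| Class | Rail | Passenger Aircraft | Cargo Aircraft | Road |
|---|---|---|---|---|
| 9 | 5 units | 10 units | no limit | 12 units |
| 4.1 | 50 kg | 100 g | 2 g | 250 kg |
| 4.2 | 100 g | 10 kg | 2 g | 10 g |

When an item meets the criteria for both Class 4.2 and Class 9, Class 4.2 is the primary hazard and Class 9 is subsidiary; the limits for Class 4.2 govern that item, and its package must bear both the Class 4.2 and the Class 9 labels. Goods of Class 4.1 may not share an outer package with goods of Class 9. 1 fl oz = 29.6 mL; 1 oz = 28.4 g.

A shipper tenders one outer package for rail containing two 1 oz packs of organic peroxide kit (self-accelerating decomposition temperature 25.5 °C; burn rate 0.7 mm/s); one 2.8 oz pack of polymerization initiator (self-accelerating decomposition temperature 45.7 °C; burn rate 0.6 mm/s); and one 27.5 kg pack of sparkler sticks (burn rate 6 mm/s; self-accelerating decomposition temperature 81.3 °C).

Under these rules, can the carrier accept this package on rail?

No

The organic peroxide kit has self-accelerating decomposition temperature 25.5 °C, which is < 75 °C, so it is Class 4.2 (Self-Reactive).
With self-accelerating decomposition temperature 45.7 °C (< 75 °C), the polymerization initiator falls in Class 4.2.
The sparkler sticks have burn rate 6 mm/s, which is > 2 mm/s, so they are Class 4.1 (Flammable Solid).
Total Class 4.2: (two 1 oz packs = 56.8 g) + (one 2.8 oz pack = 79.52 g) = 136.32 g.
That exceeds the Class 4.2 rail limit of 100 g.
Class 4.1 quantity: 27.5 kg.
27.5 kg is within the rail limit of 50 kg for Class 4.1.
The segregation rule (Class 4.1 with Class 9) does not apply to Class 4.2 with Class 4.1.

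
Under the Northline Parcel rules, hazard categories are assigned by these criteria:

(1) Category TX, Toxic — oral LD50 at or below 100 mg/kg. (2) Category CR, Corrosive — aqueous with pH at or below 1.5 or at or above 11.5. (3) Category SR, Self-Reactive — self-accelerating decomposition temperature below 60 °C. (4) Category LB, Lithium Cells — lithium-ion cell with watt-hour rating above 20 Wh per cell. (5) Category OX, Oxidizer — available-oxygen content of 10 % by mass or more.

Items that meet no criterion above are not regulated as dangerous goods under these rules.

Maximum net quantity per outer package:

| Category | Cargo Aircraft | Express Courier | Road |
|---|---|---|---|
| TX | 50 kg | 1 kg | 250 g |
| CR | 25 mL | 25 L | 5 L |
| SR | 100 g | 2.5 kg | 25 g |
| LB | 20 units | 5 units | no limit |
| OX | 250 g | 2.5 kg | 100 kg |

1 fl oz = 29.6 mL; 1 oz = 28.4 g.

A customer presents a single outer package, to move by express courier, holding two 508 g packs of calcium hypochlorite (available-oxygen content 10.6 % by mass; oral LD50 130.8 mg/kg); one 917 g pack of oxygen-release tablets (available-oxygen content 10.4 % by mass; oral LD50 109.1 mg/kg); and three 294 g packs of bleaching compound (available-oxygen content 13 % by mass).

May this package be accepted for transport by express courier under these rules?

Available-oxygen content 10.6 % by mass meets the Category OX criterion (Oxidizer), so the calcium hypochlorite is Category OX.
With available-oxygen content 10.4 % by mass (≥ 10 % by mass), the oxygen-release tablets fall in Category OX.
With available-oxygen content 13 % by mass (≥ 10 % by mass), the bleaching compound falls in Category OX.
Total Category OX: (two 508 g packs = 1.016 kg) + 917 g + (three 294 g packs = 882 g) = 2.815 kg.
2.815 kg exceeds the express courier limit of 2.5 kg for Category OX.

No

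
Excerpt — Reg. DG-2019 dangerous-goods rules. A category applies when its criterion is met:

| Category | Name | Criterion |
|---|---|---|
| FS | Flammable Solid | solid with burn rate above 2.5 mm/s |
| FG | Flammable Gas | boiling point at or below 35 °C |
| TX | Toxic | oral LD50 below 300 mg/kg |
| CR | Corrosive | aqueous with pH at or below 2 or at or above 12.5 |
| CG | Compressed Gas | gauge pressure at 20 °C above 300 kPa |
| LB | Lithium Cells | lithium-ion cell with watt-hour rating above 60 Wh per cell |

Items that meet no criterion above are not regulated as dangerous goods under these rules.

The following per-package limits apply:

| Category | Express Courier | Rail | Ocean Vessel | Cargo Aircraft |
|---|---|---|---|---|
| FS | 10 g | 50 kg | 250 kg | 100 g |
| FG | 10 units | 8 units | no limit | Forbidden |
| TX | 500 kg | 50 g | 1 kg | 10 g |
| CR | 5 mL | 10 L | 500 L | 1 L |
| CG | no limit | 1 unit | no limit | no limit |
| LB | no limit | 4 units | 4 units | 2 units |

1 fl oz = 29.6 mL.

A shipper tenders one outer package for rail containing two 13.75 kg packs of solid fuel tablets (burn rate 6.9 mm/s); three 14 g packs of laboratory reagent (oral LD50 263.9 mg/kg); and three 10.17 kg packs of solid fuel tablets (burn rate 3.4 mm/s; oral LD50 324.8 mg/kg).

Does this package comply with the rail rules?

No

The solid fuel tablets have burn rate 6.9 mm/s, which is > 2.5 mm/s, so they are Category FS (Flammable Solid).
The laboratory reagent has oral LD50 263.9 mg/kg, which is < 300 mg/kg, so it is Category TX (Toxic).
The solid fuel tablets have burn rate 3.4 mm/s, which is > 2.5 mm/s, so they are Category FS (Flammable Solid).
Category FS net quantity: (two 13.75 kg packs = 27.5 kg) + (three 10.17 kg packs = 30.51 kg) = 58.01 kg.
That exceeds the Category FS rail limit of 50 kg.
Category TX quantity: three 14 g packs = 42 g.
42 g is within the rail limit of 50 g for Category TX.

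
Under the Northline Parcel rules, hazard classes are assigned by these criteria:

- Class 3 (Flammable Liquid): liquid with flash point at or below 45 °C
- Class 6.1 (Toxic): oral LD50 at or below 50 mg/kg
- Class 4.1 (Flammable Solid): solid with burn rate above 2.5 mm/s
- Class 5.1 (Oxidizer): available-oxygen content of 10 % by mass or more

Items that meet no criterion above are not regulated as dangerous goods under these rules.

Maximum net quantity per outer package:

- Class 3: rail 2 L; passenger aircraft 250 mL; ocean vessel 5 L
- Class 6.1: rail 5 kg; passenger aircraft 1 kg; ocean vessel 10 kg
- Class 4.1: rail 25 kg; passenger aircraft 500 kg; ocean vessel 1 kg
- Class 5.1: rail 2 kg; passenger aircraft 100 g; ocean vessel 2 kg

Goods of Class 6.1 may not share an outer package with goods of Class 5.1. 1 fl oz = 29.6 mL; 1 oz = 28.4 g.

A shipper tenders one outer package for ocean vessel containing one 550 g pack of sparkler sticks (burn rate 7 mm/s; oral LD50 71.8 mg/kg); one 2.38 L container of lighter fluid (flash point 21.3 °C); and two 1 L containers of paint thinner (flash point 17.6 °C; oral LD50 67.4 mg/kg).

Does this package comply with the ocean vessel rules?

The sparkler sticks have burn rate 7 mm/s, which is > 2.5 mm/s, so they are Class 4.1 (Flammable Solid).
With flash point 21.3 °C (≤ 45 °C), the lighter fluid falls in Class 3.
Flash point 17.6 °C meets the Class 3 criterion (Flammable Liquid), so the paint thinner is Class 3.
Total Class 3: 2.38 L + (two 1 L containers = 2 L) = 4.38 L.
That is within the Class 3 ocean vessel limit of 5 L.
Class 4.1 quantity: 550 g.
550 g is within the ocean vessel limit of 1 kg for Class 4.1.
The segregation rule (Class 6.1 with Class 5.1) does not apply to Class 3 with Class 4.1.
Every hazard class is within its ocean vessel limit and no segregation rule is violated.

Yes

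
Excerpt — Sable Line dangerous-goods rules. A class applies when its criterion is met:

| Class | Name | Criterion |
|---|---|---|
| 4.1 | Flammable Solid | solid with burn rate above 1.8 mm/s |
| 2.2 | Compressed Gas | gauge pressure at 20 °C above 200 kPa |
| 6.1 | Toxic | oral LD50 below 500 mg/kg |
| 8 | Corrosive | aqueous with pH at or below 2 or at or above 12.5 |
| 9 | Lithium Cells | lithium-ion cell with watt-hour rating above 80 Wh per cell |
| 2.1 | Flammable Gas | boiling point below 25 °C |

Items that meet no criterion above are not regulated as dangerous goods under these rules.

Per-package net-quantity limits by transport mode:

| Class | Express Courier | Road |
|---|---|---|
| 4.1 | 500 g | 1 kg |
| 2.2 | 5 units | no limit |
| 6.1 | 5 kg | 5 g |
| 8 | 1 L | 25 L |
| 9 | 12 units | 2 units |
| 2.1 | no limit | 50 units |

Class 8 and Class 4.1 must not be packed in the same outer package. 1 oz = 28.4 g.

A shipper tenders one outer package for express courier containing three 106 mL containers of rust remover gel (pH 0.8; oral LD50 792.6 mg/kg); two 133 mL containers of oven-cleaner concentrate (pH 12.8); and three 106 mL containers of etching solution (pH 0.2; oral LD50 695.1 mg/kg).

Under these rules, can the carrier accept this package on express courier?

Rust remover gel: pH 0.8 ≤ 2 → Class 8 (Corrosive).
pH 12.8 meets the Class 8 criterion (Corrosive), so the oven-cleaner concentrate is Class 8.
pH 0.2 meets the Class 8 criterion (Corrosive), so the etching solution is Class 8.
Total Class 8: (three 106 mL containers = 318 mL) + (two 133 mL containers = 266 mL) + (three 106 mL containers = 318 mL) = 902 mL.
That is within the Class 8 express courier limit of 1 L.

Yes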